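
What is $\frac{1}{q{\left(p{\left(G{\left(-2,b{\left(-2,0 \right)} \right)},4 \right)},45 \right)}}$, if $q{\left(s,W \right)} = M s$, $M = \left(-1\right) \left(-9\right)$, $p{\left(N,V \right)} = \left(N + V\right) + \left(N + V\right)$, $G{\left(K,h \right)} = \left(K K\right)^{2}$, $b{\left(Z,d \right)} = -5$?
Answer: $\frac{1}{360} \approx 0.0027778$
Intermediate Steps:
$G{\left(K,h \right)} = K^{4}$ ($G{\left(K,h \right)} = \left(K^{2}\right)^{2} = K^{4}$)
$p{\left(N,V \right)} = 2 N + 2 V$
$M = 9$
$q{\left(s,W \right)} = 9 s$
$\frac{1}{q{\left(p{\left(G{\left(-2,b{\left(-2,0 \right)} \right)},4 \right)},45 \right)}} = \frac{1}{9 \left(2 \left(-2\right)^{4} + 2 \cdot 4\right)} = \frac{1}{9 \left(2 \cdot 16 + 8\right)} = \frac{1}{9 \left(32 + 8\right)} = \frac{1}{9 \cdot 40} = \frac{1}{360}$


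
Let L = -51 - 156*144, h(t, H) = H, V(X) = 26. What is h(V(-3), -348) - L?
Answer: 22167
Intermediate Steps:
L = -22515 (L = -51 - 22464 = -22515)
h(V(-3), -348) - L = -348 - 1*(-22515) = -348 + 22515 = 22167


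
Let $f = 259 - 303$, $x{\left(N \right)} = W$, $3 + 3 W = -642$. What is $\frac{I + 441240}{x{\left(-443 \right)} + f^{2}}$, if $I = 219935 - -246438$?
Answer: $\frac{907613}{1721} \approx 527.38$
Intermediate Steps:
$W = -215$ ($W = -1 + \frac{1}{3} \left(-642\right) = -1 - 214 = -215$)
$I = 466373$ ($I = 219935 + 246438 = 466373$)
$x{\left(N \right)} = -215$
$f = -44$
$\frac{I + 441240}{x{\left(-443 \right)} + f^{2}} = \frac{466373 + 441240}{-215 + \left(-44\right)^{2}} = \frac{907613}{-215 + 1936} = \frac{907613}{1721}$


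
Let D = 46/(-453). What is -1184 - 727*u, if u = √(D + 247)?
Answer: -1184 - 727*√50665785/453 ≈ -12607.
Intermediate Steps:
D = -46/453 (D = 46*(-1/453) = -46/453 ≈ -0.10155)
u = √50665785/453 (u = √(-46/453 + 247) = √(111845/453) = √50665785/453 ≈ 15.713)
-1184 - 727*u = -1184 - 727*√50665785/453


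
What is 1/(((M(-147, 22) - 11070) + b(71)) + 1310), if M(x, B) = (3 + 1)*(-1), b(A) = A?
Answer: -1/9693 ≈ -0.00010317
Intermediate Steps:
M(x, B) = -4 (M(x, B) = 4*(-1) = -4)
1/(((M(-147, 22) - 11070) + b(71)) + 1310) = 1/(((-4 - 11070) + 71) + 1310) = 1/((-11074 + 71) + 1310) = 1/(-11003 + 1310) = 1/(-9693) = -1/9693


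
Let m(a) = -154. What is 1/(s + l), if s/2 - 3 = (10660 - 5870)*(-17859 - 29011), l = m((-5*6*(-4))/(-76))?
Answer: -1/449014748 ≈ -2.2271e-9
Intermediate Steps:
l = -154
s = -449014594 (s = 6 + 2*((10660 - 5870)*(-17859 - 29011)) = 6 + 2*(4790*(-46870)) = 6 + 2*(-224507300) = 6 - 449014600 = -449014594)
1/(s + l) = 1/(-449014594 - 154) = 1/(-449014748) = -1/449014748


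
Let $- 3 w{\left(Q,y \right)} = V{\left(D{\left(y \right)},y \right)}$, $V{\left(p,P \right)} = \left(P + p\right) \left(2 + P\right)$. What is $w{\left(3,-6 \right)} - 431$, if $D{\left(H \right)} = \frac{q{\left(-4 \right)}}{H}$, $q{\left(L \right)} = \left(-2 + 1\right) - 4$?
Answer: $- \frac{3941}{9} \approx -437.89$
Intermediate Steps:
$q{\left(L \right)} = -5$ ($q{\left(L \right)} = -1 - 4 = -5$)
$D{\left(H \right)} = - \frac{5}{H}$
$V{\left(p,P \right)} = \left(2 + P\right) \left(P + p\right)$
$w{\left(Q,y \right)} = \frac{5}{3} - \frac{2 y}{3} - \frac{y^{2}}{3} + \frac{10}{3 y}$ ($w{\left(Q,y \right)} = - \frac{y^{2} + 2 y + 2 \left(- \frac{5}{y}\right) + y \left(- \frac{5}{y}\right)}{3} = - \frac{y^{2} + 2 y - \frac{10}{y} - 5}{3} = - \frac{-5 + y^{2} - \frac{10}{y} + 2 y}{3} = \frac{5}{3} - \frac{2 y}{3} - \frac{y^{2}}{3} + \frac{10}{3 y}$)
$w{\left(3,-6 \right)} - 431 = \frac{10 - - 6 \left(-5 + \left(-6\right)^{2} + 2 \left(-6\right)\right)}{3 \left(-6\right)} - 431 = \frac{1}{3} \left(- \frac{1}{6}\right) \left(10 - - 6 \left(-5 + 36 - 12\right)\right) - 431 = \frac{1}{3} \left(- \frac{1}{6}\right) \left(10 - \left(-6\right) 19\right) - 431 = \frac{1}{3} \left(- \frac{1}{6}\right) \left(10 + 114\right) - 431 = \frac{1}{3} \left(- \frac{1}{6}\right) 124 - 431 = - \frac{62}{9} - 431 = - \frac{3941}{9}$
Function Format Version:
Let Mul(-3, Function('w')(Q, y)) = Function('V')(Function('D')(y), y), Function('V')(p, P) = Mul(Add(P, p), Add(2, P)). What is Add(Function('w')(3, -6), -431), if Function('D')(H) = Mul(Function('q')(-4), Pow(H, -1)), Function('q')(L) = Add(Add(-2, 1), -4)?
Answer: Rational(-3941, 9) ≈ -437.89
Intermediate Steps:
Function('q')(L) = -5 (Function('q')(L) = Add(-1, -4) = -5)
Function('D')(H) = Mul(-5, Pow(H, -1))
Function('V')(p, P) = Mul(Add(2, P), Add(P, p))
Function('w')(Q, y) = Add(Rational(5, 3), Mul(Rational(-2, 3), y), Mul(Rational(-1, 3), Pow(y, 2)), Mul(Rational(10, 3), Pow(y, -1))) (Function('w')(Q, y) = Mul(Rational(-1, 3), Add(Pow(y, 2), Mul(2, y), Mul(2, Mul(-5, Pow(y, -1))), Mul(y, Mul(-5, Pow(y, -1))))) = Mul(Rational(-1, 3), Add(Pow(y, 2), Mul(2, y), Mul(-10, Pow(y, -1)), -5)) = Mul(Rational(-1, 3), Add(-5, Pow(y, 2), Mul(-10, Pow(y, -1)), Mul(2, y))) = Add(Rational(5, 3), Mul(Rational(-2, 3), y), Mul(Rational(-1, 3), Pow(y, 2)), Mul(Rational(10, 3), Pow(y, -1))))
Add(Function('w')(3, -6), -431) = Add(Mul(Rational(1, 3), Pow(-6, -1), Add(10, Mul(-1, -6, Add(-5, Pow(-6, 2), Mul(2, -6))))), -431) = Add(Mul(Rational(1, 3), Rational(-1, 6), Add(10, Mul(-1, -6, Add(-5, 36, -12)))), -431) = Add(Mul(Rational(1, 3), Rational(-1, 6), Add(10, Mul(-1, -6, 19))), -431) = Add(Mul(Rational(1, 3), Rational(-1, 6), Add(10, 114)), -431) = Add(Mul(Rational(1, 3), Rational(-1, 6), 124), -431) = Add(Rational(-62, 9), -431) = Rational(-3941, 9)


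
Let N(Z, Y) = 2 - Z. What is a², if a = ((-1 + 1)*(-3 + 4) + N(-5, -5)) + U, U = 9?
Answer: 256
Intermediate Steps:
a = 16 (a = ((-1 + 1)*(-3 + 4) + (2 - 1*(-5))) + 9 = (0*1 + (2 + 5)) + 9 = (0 + 7) + 9 = 7 + 9 = 16)
a² = 16² = 256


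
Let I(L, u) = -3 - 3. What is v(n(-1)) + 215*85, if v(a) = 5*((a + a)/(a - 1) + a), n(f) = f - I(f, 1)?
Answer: 36625/2 ≈ 18313.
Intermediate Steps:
I(L, u) = -6
n(f) = 6 + f (n(f) = f - 1*(-6) = f + 6 = 6 + f)
v(a) = 5*a + 10*a/(-1 + a) (v(a) = 5*((2*a)/(-1 + a) + a) = 5*(2*a/(-1 + a) + a) = 5*(a + 2*a/(-1 + a)) = 5*a + 10*a/(-1 + a))
v(n(-1)) + 215*85 = 5*(6 - 1)*(1 + (6 - 1))/(-1 + (6 - 1)) + 215*85 = 5*5*(1 + 5)/(-1 + 5) + 18275 = 5*5*6/4 + 18275 = 5*5*(1/4)*6 + 18275 = 75/2 + 18275 = 36625/2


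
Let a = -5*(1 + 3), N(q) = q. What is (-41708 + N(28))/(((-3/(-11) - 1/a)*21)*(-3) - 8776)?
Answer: 9169600/1935193 ≈ 4.7383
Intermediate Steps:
a = -20 (a = -5*4 = -20)
(-41708 + N(28))/(((-3/(-11) - 1/a)*21)*(-3) - 8776) = (-41708 + 28)/(((-3/(-11) - 1/(-20))*21)*(-3) - 8776) = -41680/(((-3*(-1/11) - 1*(-1/20))*21)*(-3) - 8776) = -41680/(((3/11 + 1/20)*21)*(-3) - 8776) = -41680/(((71/220)*21)*(-3) - 8776) = -41680/((1491/220)*(-3) - 8776) = -41680/(-4473/220 - 8776) = -41680/(-1935193/220) = -41680*(-220/1935193) = 9169600/1935193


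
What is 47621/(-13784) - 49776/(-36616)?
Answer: -132197269/63089368 ≈ -2.0954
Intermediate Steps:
47621/(-13784) - 49776/(-36616) = 47621*(-1/13784) - 49776*(-1/36616) = -47621/13784 + 6222/4577 = -132197269/63089368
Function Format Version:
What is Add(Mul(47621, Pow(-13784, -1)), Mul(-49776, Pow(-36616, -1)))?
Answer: Rational(-132197269, 63089368) ≈ -2.0954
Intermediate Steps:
Add(Mul(47621, Pow(-13784, -1)), Mul(-49776, Pow(-36616, -1))) = Add(Mul(47621, Rational(-1, 13784)), Mul(-49776, Rational(-1, 36616))) = Add(Rational(-47621, 13784), Rational(6222, 4577)) = Rational(-132197269, 63089368)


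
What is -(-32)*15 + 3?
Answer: 483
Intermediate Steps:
-(-32)*15 + 3 = -32*(-15) + 3 = 480 + 3 = 483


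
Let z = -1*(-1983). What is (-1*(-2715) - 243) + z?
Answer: 4455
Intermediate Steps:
z = 1983
(-1*(-2715) - 243) + z = (-1*(-2715) - 243) + 1983 = (2715 - 243) + 1983 = 2472 + 1983 = 4455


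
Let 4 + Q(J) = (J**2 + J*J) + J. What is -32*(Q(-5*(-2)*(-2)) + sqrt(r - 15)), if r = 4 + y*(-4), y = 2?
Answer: -24832 - 32*I*sqrt(19) ≈ -24832.0 - 139.48*I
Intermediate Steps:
Q(J) = -4 + J + 2*J**2 (Q(J) = -4 + ((J**2 + J*J) + J) = -4 + ((J**2 + J**2) + J) = -4 + (2*J**2 + J) = -4 + (J + 2*J**2) = -4 + J + 2*J**2)
r = -4 (r = 4 + 2*(-4) = 4 - 8 = -4)
-32*(Q(-5*(-2)*(-2)) + sqrt(r - 15)) = -32*((-4 - 5*(-2)*(-2) + 2*(-5*(-2)*(-2))**2) + sqrt(-4 - 15)) = -32*((-4 + 10*(-2) + 2*(10*(-2))**2) + sqrt(-19)) = -32*((-4 - 20 + 2*(-20)**2) + I*sqrt(19)) = -32*((-4 - 20 + 2*400) + I*sqrt(19)) = -32*((-4 - 20 + 800) + I*sqrt(19)) = -32*(776 + I*sqrt(19)) = -24832 - 32*I*sqrt(19)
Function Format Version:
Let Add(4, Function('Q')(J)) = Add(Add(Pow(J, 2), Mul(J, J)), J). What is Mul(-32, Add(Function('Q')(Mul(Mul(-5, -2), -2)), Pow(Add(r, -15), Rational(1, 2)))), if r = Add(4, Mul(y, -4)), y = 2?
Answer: Add(-24832, Mul(-32, I, Pow(19, Rational(1, 2)))) ≈ Add(-24832., Mul(-139.48, I))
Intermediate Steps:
Function('Q')(J) = Add(-4, J, Mul(2, Pow(J, 2))) (Function('Q')(J) = Add(-4, Add(Add(Pow(J, 2), Mul(J, J)), J)) = Add(-4, Add(Add(Pow(J, 2), Pow(J, 2)), J)) = Add(-4, Add(Mul(2, Pow(J, 2)), J)) = Add(-4, Add(J, Mul(2, Pow(J, 2)))) = Add(-4, J, Mul(2, Pow(J, 2))))
r = -4 (r = Add(4, Mul(2, -4)) = Add(4, -8) = -4)
Mul(-32, Add(Function('Q')(Mul(Mul(-5, -2), -2)), Pow(Add(r, -15), Rational(1, 2)))) = Mul(-32, Add(Add(-4, Mul(Mul(-5, -2), -2), Mul(2, Pow(Mul(Mul(-5, -2), -2), 2))), Pow(Add(-4, -15), Rational(1, 2)))) = Mul(-32, Add(Add(-4, Mul(10, -2), Mul(2, Pow(Mul(10, -2), 2))), Pow(-19, Rational(1, 2)))) = Mul(-32, Add(Add(-4, -20, Mul(2, Pow(-20, 2))), Mul(I, Pow(19, Rational(1, 2))))) = Mul(-32, Add(Add(-4, -20, Mul(2, 400)), Mul(I, Pow(19, Rational(1, 2))))) = Mul(-32, Add(Add(-4, -20, 800), Mul(I, Pow(19, Rational(1, 2))))) = Mul(-32, Add(776, Mul(I, Pow(19, Rational(1, 2))))) = Add(-24832, Mul(-32, I, Pow(19, Rational(1, 2))))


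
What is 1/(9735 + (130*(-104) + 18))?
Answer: -1/3767 ≈ -0.00026546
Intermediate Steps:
1/(9735 + (130*(-104) + 18)) = 1/(9735 + (-13520 + 18)) = 1/(9735 - 13502) = 1/(-3767) = -1/3767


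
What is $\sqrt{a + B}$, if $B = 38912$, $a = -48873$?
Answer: $i \sqrt{9961} \approx 99.805 i$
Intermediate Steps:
$\sqrt{a + B} = \sqrt{-48873 + 38912} = \sqrt{-9961} = i \sqrt{9961}$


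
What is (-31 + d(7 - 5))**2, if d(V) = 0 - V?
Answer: 1089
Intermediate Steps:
d(V) = -V
(-31 + d(7 - 5))**2 = (-31 - (7 - 5))**2 = (-31 - 1*2)**2 = (-31 - 2)**2 = (-33)**2 = 1089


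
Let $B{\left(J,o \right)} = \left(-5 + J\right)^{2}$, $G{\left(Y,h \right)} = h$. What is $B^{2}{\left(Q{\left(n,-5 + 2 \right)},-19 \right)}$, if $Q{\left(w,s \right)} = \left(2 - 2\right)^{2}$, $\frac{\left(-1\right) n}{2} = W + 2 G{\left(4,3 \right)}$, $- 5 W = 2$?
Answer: $625$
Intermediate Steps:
$W = - \frac{2}{5}$ ($W = \left(- \frac{1}{5}\right) 2 = - \frac{2}{5} \approx -0.4$)
$n = - \frac{56}{5}$ ($n = - 2 \left(- \frac{2}{5} + 2 \cdot 3\right) = - 2 \left(- \frac{2}{5} + 6\right) = \left(-2\right) \frac{28}{5} = - \frac{56}{5} \approx -11.2$)
$Q{\left(w,s \right)} = 0$ ($Q{\left(w,s \right)} = 0^{2} = 0$)
$B^{2}{\left(Q{\left(n,-5 + 2 \right)},-19 \right)} = \left(\left(-5 + 0\right)^{2}\right)^{2} = \left(\left(-5\right)^{2}\right)^{2} = 25^{2} = 625$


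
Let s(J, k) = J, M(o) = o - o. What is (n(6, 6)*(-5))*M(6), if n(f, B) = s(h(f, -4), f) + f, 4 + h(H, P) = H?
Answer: 0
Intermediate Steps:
h(H, P) = -4 + H
M(o) = 0
n(f, B) = -4 + 2*f (n(f, B) = (-4 + f) + f = -4 + 2*f)
(n(6, 6)*(-5))*M(6) = ((-4 + 2*6)*(-5))*0 = ((-4 + 12)*(-5))*0 = (8*(-5))*0 = -40*0 = 0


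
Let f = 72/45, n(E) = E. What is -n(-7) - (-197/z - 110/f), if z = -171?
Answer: 51025/684 ≈ 74.598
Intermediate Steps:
f = 8/5 (f = 72*(1/45) = 8/5 ≈ 1.6000)
-n(-7) - (-197/z - 110/f) = -1*(-7) - (-197/(-171) - 110/8/5) = 7 - (-197*(-1/171) - 110*5/8) = 7 - (197/171 - 275/4) = 7 - 1*(-46237/684) = 7 + 46237/684 = 51025/684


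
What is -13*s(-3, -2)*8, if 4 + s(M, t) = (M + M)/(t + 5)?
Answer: 624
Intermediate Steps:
s(M, t) = -4 + 2*M/(5 + t) (s(M, t) = -4 + (M + M)/(t + 5) = -4 + (2*M)/(5 + t) = -4 + 2*M/(5 + t))
-13*s(-3, -2)*8 = -26*(-10 - 3 - 2*(-2))/(5 - 2)*8 = -26*(-10 - 3 + 4)/3*8 = -26*(-9)/3*8 = -13*(-6)*8 = 78*8 = 624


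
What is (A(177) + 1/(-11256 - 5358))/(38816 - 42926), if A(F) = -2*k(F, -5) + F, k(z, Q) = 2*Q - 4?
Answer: -3405869/68283540 ≈ -0.049878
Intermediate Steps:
k(z, Q) = -4 + 2*Q
A(F) = 28 + F (A(F) = -2*(-4 + 2*(-5)) + F = -2*(-4 - 10) + F = -2*(-14) + F = 28 + F)
(A(177) + 1/(-11256 - 5358))/(38816 - 42926) = ((28 + 177) + 1/(-11256 - 5358))/(38816 - 42926) = (205 + 1/(-16614))/(-4110) = (205 - 1/16614)*(-1/4110) = (3405869/16614)*(-1/4110) = -3405869/68283540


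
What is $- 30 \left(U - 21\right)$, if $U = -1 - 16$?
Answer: $1140$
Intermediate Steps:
$U = -17$ ($U = -1 - 16 = -17$)
$- 30 \left(U - 21\right) = - 30 \left(-17 - 21\right) = \left(-30\right) \left(-38\right) = 1140$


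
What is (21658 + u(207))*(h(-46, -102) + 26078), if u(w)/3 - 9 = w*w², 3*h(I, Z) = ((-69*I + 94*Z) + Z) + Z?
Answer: 635733179008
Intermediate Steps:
h(I, Z) = -23*I + 32*Z (h(I, Z) = (((-69*I + 94*Z) + Z) + Z)/3 = ((-69*I + 95*Z) + Z)/3 = (-69*I + 96*Z)/3 = -23*I + 32*Z)
u(w) = 27 + 3*w³ (u(w) = 27 + 3*(w*w²) = 27 + 3*w³)
(21658 + u(207))*(h(-46, -102) + 26078) = (21658 + (27 + 3*207³))*((-23*(-46) + 32*(-102)) + 26078) = (21658 + (27 + 3*8869743))*((1058 - 3264) + 26078) = (21658 + (27 + 26609229))*(-2206 + 26078) = (21658 + 26609256)*23872 = 26630914*23872 = 635733179008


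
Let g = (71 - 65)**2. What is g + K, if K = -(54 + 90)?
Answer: -108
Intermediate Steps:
g = 36 (g = 6**2 = 36)
K = -144 (K = -1*144 = -144)
g + K = 36 - 144 = -108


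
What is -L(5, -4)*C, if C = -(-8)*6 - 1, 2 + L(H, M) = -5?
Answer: 329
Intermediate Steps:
L(H, M) = -7 (L(H, M) = -2 - 5 = -7)
C = 47 (C = -8*(-6) - 1 = 48 - 1 = 47)
-L(5, -4)*C = -(-7)*47 = -1*(-329) = 329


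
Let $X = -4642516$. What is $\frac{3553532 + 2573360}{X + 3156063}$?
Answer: $- \frac{6126892}{1486453} \approx -4.1218$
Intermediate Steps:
$\frac{3553532 + 2573360}{X + 3156063} = \frac{3553532 + 2573360}{-4642516 + 3156063} = \frac{6126892}{-1486453} = 6126892 \left(- \frac{1}{1486453}\right) = - \frac{6126892}{1486453}$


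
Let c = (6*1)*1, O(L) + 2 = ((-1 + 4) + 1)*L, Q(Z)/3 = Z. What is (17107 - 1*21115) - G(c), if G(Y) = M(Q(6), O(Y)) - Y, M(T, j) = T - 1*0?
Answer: -4020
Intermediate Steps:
Q(Z) = 3*Z
O(L) = -2 + 4*L (O(L) = -2 + ((-1 + 4) + 1)*L = -2 + (3 + 1)*L = -2 + 4*L)
M(T, j) = T (M(T, j) = T + 0 = T)
c = 6 (c = 6*1 = 6)
G(Y) = 18 - Y (G(Y) = 3*6 - Y = 18 - Y)
(17107 - 1*21115) - G(c) = (17107 - 1*21115) - (18 - 1*6) = (17107 - 21115) - (18 - 6) = -4008 - 1*12 = -4008 - 12 = -4020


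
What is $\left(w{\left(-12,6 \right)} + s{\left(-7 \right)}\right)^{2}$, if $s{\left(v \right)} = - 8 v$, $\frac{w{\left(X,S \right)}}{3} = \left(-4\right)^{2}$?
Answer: $10816$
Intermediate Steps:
$w{\left(X,S \right)} = 48$ ($w{\left(X,S \right)} = 3 \left(-4\right)^{2} = 3 \cdot 16 = 48$)
$\left(w{\left(-12,6 \right)} + s{\left(-7 \right)}\right)^{2} = \left(48 - -56\right)^{2} = \left(48 + 56\right)^{2} = 104^{2} = 10816$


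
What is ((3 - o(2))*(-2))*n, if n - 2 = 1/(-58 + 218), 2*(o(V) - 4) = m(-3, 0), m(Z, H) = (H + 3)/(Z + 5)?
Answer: 2247/320 ≈ 7.0219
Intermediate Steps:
m(Z, H) = (3 + H)/(5 + Z)
o(V) = 19/4 (o(V) = 4 + ((3 + 0)/(5 - 3))/2 = 4 + (3/2)/2 = 4 + ((1/2)*3)/2 = 4 + (1/2)*(3/2) = 4 + 3/4 = 19/4)
n = 321/160 (n = 2 + 1/(-58 + 218) = 2 + 1/160 = 321/160 ≈ 2.0062)
((3 - o(2))*(-2))*n = ((3 - 1*19/4)*(-2))*(321/160) = ((3 - 19/4)*(-2))*(321/160) = -7/4*(-2)*(321/160) = (7/2)*(321/160) = 2247/320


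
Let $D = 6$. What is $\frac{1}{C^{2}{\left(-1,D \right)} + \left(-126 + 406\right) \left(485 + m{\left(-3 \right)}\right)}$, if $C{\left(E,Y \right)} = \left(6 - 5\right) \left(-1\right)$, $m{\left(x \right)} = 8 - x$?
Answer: $\frac{1}{138881} \approx 7.2004 \cdot 10^{-6}$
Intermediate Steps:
$C{\left(E,Y \right)} = -1$ ($C{\left(E,Y \right)} = 1 \left(-1\right) = -1$)
$\frac{1}{C^{2}{\left(-1,D \right)} + \left(-126 + 406\right) \left(485 + m{\left(-3 \right)}\right)} = \frac{1}{\left(-1\right)^{2} + \left(-126 + 406\right) \left(485 + \left(8 - -3\right)\right)} = \frac{1}{1 + 280 \left(485 + \left(8 + 3\right)\right)} = \frac{1}{1 + 280 \left(485 + 11\right)} = \frac{1}{1 + 280 \cdot 496} = \frac{1}{1 + 138880} = \frac{1}{138881}$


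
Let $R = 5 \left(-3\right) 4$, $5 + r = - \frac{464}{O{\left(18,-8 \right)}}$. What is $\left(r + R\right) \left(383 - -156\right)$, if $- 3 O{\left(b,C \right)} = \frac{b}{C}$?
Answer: $- \frac{1105489}{3} \approx -3.685 \cdot 10^{5}$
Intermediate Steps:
$O{\left(b,C \right)} = - \frac{b}{3 C}$ ($O{\left(b,C \right)} = - \frac{b \frac{1}{C}}{3} = - \frac{b}{3 C}$)
$r = - \frac{1871}{3}$ ($r = -5 - \frac{464}{\left(- \frac{1}{3}\right) 18 \frac{1}{-8}} = -5 - \frac{464}{\left(- \frac{1}{3}\right) 18 \left(- \frac{1}{8}\right)} = -5 - \frac{464}{\frac{3}{4}} = -5 - \frac{1856}{3} = - \frac{1871}{3} \approx -623.67$)
$R = -60$ ($R = \left(-15\right) 4 = -60$)
$\left(r + R\right) \left(383 - -156\right) = \left(- \frac{1871}{3} - 60\right) \left(383 - -156\right) = - \frac{2051 \left(383 + 156\right)}{3} = \left(- \frac{2051}{3}\right) 539 = - \frac{1105489}{3}$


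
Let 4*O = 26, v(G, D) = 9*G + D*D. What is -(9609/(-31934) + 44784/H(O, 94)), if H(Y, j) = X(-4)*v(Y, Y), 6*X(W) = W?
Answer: 8584665963/12869402 ≈ 667.06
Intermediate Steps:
X(W) = W/6
v(G, D) = D² + 9*G (v(G, D) = 9*G + D² = D² + 9*G)
O = 13/2 (O = (¼)*26 = 13/2 ≈ 6.5000)
H(Y, j) = -6*Y - 2*Y²/3 (H(Y, j) = ((⅙)*(-4))*(Y² + 9*Y) = -2*(Y² + 9*Y)/3 = -6*Y - 2*Y²/3)
-(9609/(-31934) + 44784/H(O, 94)) = -(9609/(-31934) + 44784/(((⅔)*(13/2)*(-9 - 1*13/2)))) = -(9609*(-1/31934) + 44784/(((⅔)*(13/2)*(-9 - 13/2)))) = -(-9609/31934 + 44784/(((⅔)*(13/2)*(-31/2)))) = -(-9609/31934 + 44784/(-403/6)) = -(-9609/31934 + 44784*(-6/403)) = -(-9609/31934 - 268704/403) = -1*(-8584665963/12869402) = 8584665963/12869402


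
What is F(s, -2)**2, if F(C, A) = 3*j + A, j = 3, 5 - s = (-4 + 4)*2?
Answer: 49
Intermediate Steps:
s = 5 (s = 5 - (-4 + 4)*2 = 5 - 0*2 = 5 - 1*0 = 5 + 0 = 5)
F(C, A) = 9 + A (F(C, A) = 3*3 + A = 9 + A)
F(s, -2)**2 = (9 - 2)**2 = 7**2 = 49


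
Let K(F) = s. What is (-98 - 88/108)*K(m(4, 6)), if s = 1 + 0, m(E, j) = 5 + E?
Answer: -2668/27 ≈ -98.815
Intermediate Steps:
s = 1
K(F) = 1
(-98 - 88/108)*K(m(4, 6)) = (-98 - 88/108)*1 = (-98 - 88*1/108)*1 = (-98 - 22/27)*1 = -2668/27*1 = -2668/27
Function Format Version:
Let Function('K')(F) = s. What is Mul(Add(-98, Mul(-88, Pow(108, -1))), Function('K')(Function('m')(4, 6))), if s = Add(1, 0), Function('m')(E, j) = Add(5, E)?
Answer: Rational(-2668, 27) ≈ -98.815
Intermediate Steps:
s = 1
Function('K')(F) = 1
Mul(Add(-98, Mul(-88, Pow(108, -1))), Function('K')(Function('m')(4, 6))) = Mul(Add(-98, Mul(-88, Pow(108, -1))), 1) = Mul(Add(-98, Mul(-88, Rational(1, 108))), 1) = Mul(Add(-98, Rational(-22, 27)), 1) = Mul(Rational(-2668, 27), 1) = Rational(-2668, 27)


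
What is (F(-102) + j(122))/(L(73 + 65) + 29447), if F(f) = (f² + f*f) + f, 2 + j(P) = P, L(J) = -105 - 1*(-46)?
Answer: 3471/4898 ≈ 0.70866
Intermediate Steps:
L(J) = -59 (L(J) = -105 + 46 = -59)
j(P) = -2 + P
F(f) = f + 2*f² (F(f) = (f² + f²) + f = 2*f² + f = f + 2*f²)
(F(-102) + j(122))/(L(73 + 65) + 29447) = (-102*(1 + 2*(-102)) + (-2 + 122))/(-59 + 29447) = (-102*(1 - 204) + 120)/29388 = (-102*(-203) + 120)*(1/29388) = (20706 + 120)*(1/29388) = 20826*(1/29388) = 3471/4898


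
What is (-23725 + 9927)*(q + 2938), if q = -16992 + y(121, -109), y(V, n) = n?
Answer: 195421074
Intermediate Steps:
q = -17101 (q = -16992 - 109 = -17101)
(-23725 + 9927)*(q + 2938) = (-23725 + 9927)*(-17101 + 2938) = -13798*(-14163) = 195421074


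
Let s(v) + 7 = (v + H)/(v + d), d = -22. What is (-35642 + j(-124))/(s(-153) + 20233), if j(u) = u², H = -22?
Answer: -20266/20227 ≈ -1.0019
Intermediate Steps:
s(v) = -6 (s(v) = -7 + (v - 22)/(v - 22) = -7 + (-22 + v)/(-22 + v) = -7 + 1 = -6)
(-35642 + j(-124))/(s(-153) + 20233) = (-35642 + (-124)²)/(-6 + 20233) = (-35642 + 15376)/20227 = -20266*1/20227 = -20266/20227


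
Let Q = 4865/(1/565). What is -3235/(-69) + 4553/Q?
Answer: 8892439532/189662025 ≈ 46.886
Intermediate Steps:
Q = 2748725 (Q = 4865/(1/565) = 4865*565 = 2748725)
-3235/(-69) + 4553/Q = -3235/(-69) + 4553/2748725 = -3235*(-1/69) + 4553*(1/2748725) = 3235/69 + 4553/2748725 = 8892439532/189662025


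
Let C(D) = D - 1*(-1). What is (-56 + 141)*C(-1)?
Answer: 0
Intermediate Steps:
C(D) = 1 + D (C(D) = D + 1 = 1 + D)
(-56 + 141)*C(-1) = (-56 + 141)*(1 - 1) = 85*0 = 0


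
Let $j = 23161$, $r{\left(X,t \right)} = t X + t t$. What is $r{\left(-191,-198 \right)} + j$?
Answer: $100183$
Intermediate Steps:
$r{\left(X,t \right)} = t^{2} + X t$ ($r{\left(X,t \right)} = X t + t^{2} = t^{2} + X t$)
$r{\left(-191,-198 \right)} + j = - 198 \left(-191 - 198\right) + 23161 = \left(-198\right) \left(-389\right) + 23161 = 77022 + 23161 = 100183$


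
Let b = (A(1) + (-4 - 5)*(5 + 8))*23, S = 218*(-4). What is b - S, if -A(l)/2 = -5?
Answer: -1589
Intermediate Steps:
A(l) = 10 (A(l) = -2*(-5) = 10)
S = -872
b = -2461 (b = (10 + (-4 - 5)*(5 + 8))*23 = (10 - 9*13)*23 = (10 - 117)*23 = -107*23 = -2461)
b - S = -2461 - 1*(-872) = -2461 + 872 = -1589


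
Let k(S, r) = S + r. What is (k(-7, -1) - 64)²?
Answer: 5184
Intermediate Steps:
(k(-7, -1) - 64)² = ((-7 - 1) - 64)² = (-8 - 64)² = (-72)² = 5184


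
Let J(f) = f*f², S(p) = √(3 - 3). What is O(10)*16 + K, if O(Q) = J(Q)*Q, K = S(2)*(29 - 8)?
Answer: 160000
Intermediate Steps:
S(p) = 0 (S(p) = √0 = 0)
K = 0 (K = 0*(29 - 8) = 0*21 = 0)
J(f) = f³
O(Q) = Q⁴ (O(Q) = Q³*Q = Q⁴)
O(10)*16 + K = 10⁴*16 + 0 = 10000*16 + 0 = 160000 + 0 = 160000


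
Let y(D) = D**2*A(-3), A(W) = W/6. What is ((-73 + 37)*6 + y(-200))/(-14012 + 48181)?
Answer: -20216/34169 ≈ -0.59165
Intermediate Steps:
A(W) = W/6 (A(W) = W*(1/6) = W/6)
y(D) = -D**2/2 (y(D) = D**2*((1/6)*(-3)) = D**2*(-1/2) = -D**2/2)
((-73 + 37)*6 + y(-200))/(-14012 + 48181) = ((-73 + 37)*6 - 1/2*(-200)**2)/(-14012 + 48181) = (-36*6 - 1/2*40000)/34169 = (-216 - 20000)*(1/34169) = -20216*1/34169 = -20216/34169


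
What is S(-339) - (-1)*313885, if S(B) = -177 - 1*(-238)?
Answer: 313946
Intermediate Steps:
S(B) = 61 (S(B) = -177 + 238 = 61)
S(-339) - (-1)*313885 = 61 - (-1)*313885 = 61 - 1*(-313885) = 61 + 313885 = 313946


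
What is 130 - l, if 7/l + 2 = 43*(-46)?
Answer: 257407/1980 ≈ 130.00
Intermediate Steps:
l = -7/1980 (l = 7/(-2 + 43*(-46)) = 7/(-2 - 1978) = 7/(-1980) = 7*(-1/1980) = -7/1980 ≈ -0.0035354)
130 - l = 130 - 1*(-7/1980) = 130 + 7/1980 = 257407/1980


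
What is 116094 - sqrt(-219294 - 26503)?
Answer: 116094 - I*sqrt(245797) ≈ 1.1609e+5 - 495.78*I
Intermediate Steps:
116094 - sqrt(-219294 - 26503) = 116094 - sqrt(-245797) = 116094 - I*sqrt(245797)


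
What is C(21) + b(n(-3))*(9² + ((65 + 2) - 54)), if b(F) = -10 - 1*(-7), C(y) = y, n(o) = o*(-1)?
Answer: -261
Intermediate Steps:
n(o) = -o
b(F) = -3 (b(F) = -10 + 7 = -3)
C(21) + b(n(-3))*(9² + ((65 + 2) - 54)) = 21 - 3*(9² + ((65 + 2) - 54)) = 21 - 3*(81 + (67 - 54)) = 21 - 3*(81 + 13) = 21 - 3*94 = 21 - 282 = -261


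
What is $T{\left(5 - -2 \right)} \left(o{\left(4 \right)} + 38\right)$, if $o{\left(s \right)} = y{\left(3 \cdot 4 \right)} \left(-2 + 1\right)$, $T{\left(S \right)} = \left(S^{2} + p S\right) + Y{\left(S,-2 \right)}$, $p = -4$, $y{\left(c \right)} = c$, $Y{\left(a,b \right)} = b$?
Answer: $494$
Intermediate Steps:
$T{\left(S \right)} = -2 + S^{2} - 4 S$ ($T{\left(S \right)} = \left(S^{2} - 4 S\right) - 2 = -2 + S^{2} - 4 S$)
$o{\left(s \right)} = -12$ ($o{\left(s \right)} = 3 \cdot 4 \left(-2 + 1\right) = 12 \left(-1\right) = -12$)
$T{\left(5 - -2 \right)} \left(o{\left(4 \right)} + 38\right) = \left(-2 + \left(5 - -2\right)^{2} - 4 \left(5 - -2\right)\right) \left(-12 + 38\right) = \left(-2 + \left(5 + 2\right)^{2} - 4 \left(5 + 2\right)\right) 26 = \left(-2 + 7^{2} - 28\right) 26 = \left(-2 + 49 - 28\right) 26 = 19 \cdot 26 = 494$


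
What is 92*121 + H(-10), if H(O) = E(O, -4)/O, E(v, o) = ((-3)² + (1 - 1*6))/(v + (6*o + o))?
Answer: 1057541/95 ≈ 11132.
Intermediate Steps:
E(v, o) = 4/(v + 7*o) (E(v, o) = (9 + (1 - 6))/(v + 7*o) = (9 - 5)/(v + 7*o) = 4/(v + 7*o))
H(O) = 4/(O*(-28 + O)) (H(O) = (4/(O + 7*(-4)))/O = (4/(O - 28))/O = (4/(-28 + O))/O = 4/(O*(-28 + O)))
92*121 + H(-10) = 92*121 + 4/(-10*(-28 - 10)) = 11132 + 4*(-⅒)/(-38) = 11132 + 4*(-⅒)*(-1/38) = 11132 + 1/95 = 1057541/95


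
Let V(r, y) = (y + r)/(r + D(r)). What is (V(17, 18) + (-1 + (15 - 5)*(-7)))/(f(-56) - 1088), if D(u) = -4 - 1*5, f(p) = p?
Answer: 41/704 ≈ 0.058239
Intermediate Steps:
D(u) = -9 (D(u) = -4 - 5 = -9)
V(r, y) = (r + y)/(-9 + r) (V(r, y) = (y + r)/(r - 9) = (r + y)/(-9 + r))
(V(17, 18) + (-1 + (15 - 5)*(-7)))/(f(-56) - 1088) = ((17 + 18)/(-9 + 17) + (-1 + (15 - 5)*(-7)))/(-56 - 1088) = (35/8 + (-1 + 10*(-7)))/(-1144) = ((⅛)*35 + (-1 - 70))*(-1/1144) = (35/8 - 71)*(-1/1144) = -533/8*(-1/1144) = 41/704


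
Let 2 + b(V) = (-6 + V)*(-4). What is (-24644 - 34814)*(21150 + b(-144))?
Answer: -1293092584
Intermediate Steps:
b(V) = 22 - 4*V (b(V) = -2 + (-6 + V)*(-4) = -2 + (24 - 4*V) = 22 - 4*V)
(-24644 - 34814)*(21150 + b(-144)) = (-24644 - 34814)*(21150 + (22 - 4*(-144))) = -59458*(21150 + (22 + 576)) = -59458*(21150 + 598) = -59458*21748 = -1293092584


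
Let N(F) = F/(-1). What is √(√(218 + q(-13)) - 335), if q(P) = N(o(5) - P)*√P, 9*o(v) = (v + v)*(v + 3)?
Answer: √(-3015 + 3*√(1962 - 197*I*√13))/3 ≈ 0.073542 - 17.889*I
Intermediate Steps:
o(v) = 2*v*(3 + v)/9 (o(v) = ((v + v)*(v + 3))/9 = ((2*v)*(3 + v))/9 = (2*v*(3 + v))/9 = 2*v*(3 + v)/9)
N(F) = -F (N(F) = F*(-1) = -F)
q(P) = √P*(-80/9 + P) (q(P) = (-((2/9)*5*(3 + 5) - P))*√P = (-((2/9)*5*8 - P))*√P = (-(80/9 - P))*√P = (-80/9 + P)*√P = √P*(-80/9 + P))
√(√(218 + q(-13)) - 335) = √(√(218 + √(-13)*(-80/9 - 13)) - 335) = √(√(218 + (I*√13)*(-197/9)) - 335) = √(√(218 - 197*I*√13/9) - 335) = √(-335 + √(218 - 197*I*√13/9))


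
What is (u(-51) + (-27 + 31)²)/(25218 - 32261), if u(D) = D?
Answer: 35/7043 ≈ 0.0049695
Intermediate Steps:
(u(-51) + (-27 + 31)²)/(25218 - 32261) = (-51 + (-27 + 31)²)/(25218 - 32261) = (-51 + 4²)/(-7043) = (-51 + 16)*(-1/7043) = -35*(-1/7043) = 35/7043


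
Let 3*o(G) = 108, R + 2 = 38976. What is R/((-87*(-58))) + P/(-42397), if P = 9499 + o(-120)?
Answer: 802133534/106967631 ≈ 7.4988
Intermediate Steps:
R = 38974 (R = -2 + 38976 = 38974)
o(G) = 36 (o(G) = (⅓)*108 = 36)
P = 9535 (P = 9499 + 36 = 9535)
R/((-87*(-58))) + P/(-42397) = 38974/((-87*(-58))) + 9535/(-42397) = 38974/5046 + 9535*(-1/42397) = 38974*(1/5046) - 9535/42397 = 19487/2523 - 9535/42397 = 802133534/106967631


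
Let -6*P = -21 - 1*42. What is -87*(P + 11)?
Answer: -3741/2 ≈ -1870.5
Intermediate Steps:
P = 21/2 (P = -(-21 - 1*42)/6 = -(-21 - 42)/6 = -⅙*(-63) = 21/2 ≈ 10.500)
-87*(P + 11) = -87*(21/2 + 11) = -87*43/2 = -3741/2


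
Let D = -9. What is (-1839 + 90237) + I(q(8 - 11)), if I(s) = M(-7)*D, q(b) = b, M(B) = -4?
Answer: 88434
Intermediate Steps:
I(s) = 36 (I(s) = -4*(-9) = 36)
(-1839 + 90237) + I(q(8 - 11)) = (-1839 + 90237) + 36 = 88398 + 36 = 88434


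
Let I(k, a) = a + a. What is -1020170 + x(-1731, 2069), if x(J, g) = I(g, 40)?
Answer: -1020090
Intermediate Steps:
I(k, a) = 2*a
x(J, g) = 80 (x(J, g) = 2*40 = 80)
-1020170 + x(-1731, 2069) = -1020170 + 80 = -1020090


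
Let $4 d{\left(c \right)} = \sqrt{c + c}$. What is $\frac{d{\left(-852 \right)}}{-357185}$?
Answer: $- \frac{i \sqrt{426}}{714370} \approx - 2.8892 \cdot 10^{-5} i$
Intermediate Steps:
$d{\left(c \right)} = \frac{\sqrt{2} \sqrt{c}}{4}$ ($d{\left(c \right)} = \frac{\sqrt{c + c}}{4} = \frac{\sqrt{2 c}}{4} = \frac{\sqrt{2} \sqrt{c}}{4}$)
$\frac{d{\left(-852 \right)}}{-357185} = \frac{\frac{1}{4} \sqrt{2} \sqrt{-852}}{-357185} = \frac{\sqrt{2} \cdot 2 i \sqrt{213}}{4} \left(- \frac{1}{357185}\right) = \frac{i \sqrt{426}}{2} \left(- \frac{1}{357185}\right) = - \frac{i \sqrt{426}}{714370}$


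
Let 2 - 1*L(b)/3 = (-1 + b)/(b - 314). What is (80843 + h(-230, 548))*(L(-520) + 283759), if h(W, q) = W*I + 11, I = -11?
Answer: 3288921324108/139 ≈ 2.3661e+10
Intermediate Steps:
h(W, q) = 11 - 11*W (h(W, q) = W*(-11) + 11 = -11*W + 11 = 11 - 11*W)
L(b) = 6 - 3*(-1 + b)/(-314 + b) (L(b) = 6 - 3*(-1 + b)/(b - 314) = 6 - 3*(-1 + b)/(-314 + b))
(80843 + h(-230, 548))*(L(-520) + 283759) = (80843 + (11 - 11*(-230)))*(3*(-627 - 520)/(-314 - 520) + 283759) = (80843 + (11 + 2530))*(3*(-1147)/(-834) + 283759) = (80843 + 2541)*(3*(-1/834)*(-1147) + 283759) = 83384*(1147/278 + 283759) = 83384*(78886149/278) = 3288921324108/139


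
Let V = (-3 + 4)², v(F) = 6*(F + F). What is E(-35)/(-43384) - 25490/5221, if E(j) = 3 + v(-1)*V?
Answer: -1105811171/226507864 ≈ -4.8820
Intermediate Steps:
v(F) = 12*F (v(F) = 6*(2*F) = 12*F)
V = 1 (V = 1² = 1)
E(j) = -9 (E(j) = 3 + (12*(-1))*1 = 3 - 12*1 = 3 - 12 = -9)
E(-35)/(-43384) - 25490/5221 = -9/(-43384) - 25490/5221 = -9*(-1/43384) - 25490*1/5221 = 9/43384 - 25490/5221 = -1105811171/226507864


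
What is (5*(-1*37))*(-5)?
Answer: 925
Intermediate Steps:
(5*(-1*37))*(-5) = (5*(-37))*(-5) = -185*(-5) = 925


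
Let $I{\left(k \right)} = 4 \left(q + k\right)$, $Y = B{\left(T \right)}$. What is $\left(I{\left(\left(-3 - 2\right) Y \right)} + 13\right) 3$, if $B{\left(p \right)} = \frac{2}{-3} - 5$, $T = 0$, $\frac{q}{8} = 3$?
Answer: $667$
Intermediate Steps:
$q = 24$ ($q = 8 \cdot 3 = 24$)
$B{\left(p \right)} = - \frac{17}{3}$ ($B{\left(p \right)} = 2 \left(- \frac{1}{3}\right) - 5 = - \frac{2}{3} - 5 = - \frac{17}{3}$)
$Y = - \frac{17}{3} \approx -5.6667$
$I{\left(k \right)} = 96 + 4 k$ ($I{\left(k \right)} = 4 \left(24 + k\right) = 96 + 4 k$)
$\left(I{\left(\left(-3 - 2\right) Y \right)} + 13\right) 3 = \left(\left(96 + 4 \left(-3 - 2\right) \left(- \frac{17}{3}\right)\right) + 13\right) 3 = \left(\left(96 + 4 \left(\left(-5\right) \left(- \frac{17}{3}\right)\right)\right) + 13\right) 3 = \left(\left(96 + 4 \cdot \frac{85}{3}\right) + 13\right) 3 = \left(\left(96 + \frac{340}{3}\right) + 13\right) 3 = \left(\frac{628}{3} + 13\right) 3 = \frac{667}{3} \cdot 3 = 667$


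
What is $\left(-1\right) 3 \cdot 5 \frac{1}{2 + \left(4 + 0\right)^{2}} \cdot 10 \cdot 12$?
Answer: $-100$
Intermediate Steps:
$\left(-1\right) 3 \cdot 5 \frac{1}{2 + \left(4 + 0\right)^{2}} \cdot 10 \cdot 12 = \left(-3\right) 5 \frac{1}{2 + 4^{2}} \cdot 10 \cdot 12 = - 15 \frac{1}{2 + 16} \cdot 10 \cdot 12 = - 15 \cdot \frac{1}{18} \cdot 10 \cdot 12 = \left(-15\right) \frac{5}{9} \cdot 12 = \left(- \frac{25}{3}\right) 12 = -100$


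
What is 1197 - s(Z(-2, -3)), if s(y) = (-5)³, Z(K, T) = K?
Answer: 1322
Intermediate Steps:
s(y) = -125
1197 - s(Z(-2, -3)) = 1197 - 1*(-125) = 1197 + 125 = 1322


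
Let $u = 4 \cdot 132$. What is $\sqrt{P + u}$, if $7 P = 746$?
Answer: $\frac{\sqrt{31094}}{7} \approx 25.191$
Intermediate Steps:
$P = \frac{746}{7}$ ($P = \frac{1}{7} \cdot 746 = \frac{746}{7} \approx 106.57$)
$u = 528$
$\sqrt{P + u} = \sqrt{\frac{746}{7} + 528} = \sqrt{\frac{4442}{7}} = \frac{\sqrt{31094}}{7}$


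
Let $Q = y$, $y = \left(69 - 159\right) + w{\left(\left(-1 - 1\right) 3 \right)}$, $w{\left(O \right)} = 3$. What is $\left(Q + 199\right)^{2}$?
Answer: $12544$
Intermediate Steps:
$y = -87$ ($y = \left(69 - 159\right) + 3 = -90 + 3 = -87$)
$Q = -87$
$\left(Q + 199\right)^{2} = \left(-87 + 199\right)^{2} = 112^{2} = 12544$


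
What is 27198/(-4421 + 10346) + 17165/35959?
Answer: 359905169/71019025 ≈ 5.0677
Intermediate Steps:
27198/(-4421 + 10346) + 17165/35959 = 27198/5925 + 17165*(1/35959) = 27198*(1/5925) + 17165/35959 = 9066/1975 + 17165/35959 = 359905169/71019025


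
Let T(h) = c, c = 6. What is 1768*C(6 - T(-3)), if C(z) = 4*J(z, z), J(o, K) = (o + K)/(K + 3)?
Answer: 0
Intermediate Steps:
J(o, K) = (K + o)/(3 + K)
T(h) = 6
C(z) = 8*z/(3 + z) (C(z) = 4*((z + z)/(3 + z)) = 4*((2*z)/(3 + z)) = 4*(2*z/(3 + z)) = 8*z/(3 + z))
1768*C(6 - T(-3)) = 1768*(8*(6 - 1*6)/(3 + (6 - 1*6))) = 1768*(8*(6 - 6)/(3 + (6 - 6))) = 1768*(8*0/(3 + 0)) = 1768*(8*0/3) = 1768*(8*0*(⅓)) = 1768*0 = 0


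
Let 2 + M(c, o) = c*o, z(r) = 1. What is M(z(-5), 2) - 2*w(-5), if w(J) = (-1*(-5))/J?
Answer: 2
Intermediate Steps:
M(c, o) = -2 + c*o
w(J) = 5/J
M(z(-5), 2) - 2*w(-5) = (-2 + 1*2) - 10/(-5) = (-2 + 2) - 10*(-1)/5 = 0 - 2*(-1) = 0 + 2 = 2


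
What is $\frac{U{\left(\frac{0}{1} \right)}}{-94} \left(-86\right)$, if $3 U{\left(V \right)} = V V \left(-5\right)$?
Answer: $0$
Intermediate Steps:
$U{\left(V \right)} = - \frac{5 V^{2}}{3}$ ($U{\left(V \right)} = \frac{V V \left(-5\right)}{3} = \frac{V^{2} \left(-5\right)}{3} = \frac{\left(-5\right) V^{2}}{3} = - \frac{5 V^{2}}{3}$)
$\frac{U{\left(\frac{0}{1} \right)}}{-94} \left(-86\right) = \frac{\left(- \frac{5}{3}\right) \left(\frac{0}{1}\right)^{2}}{-94} \left(-86\right) = - \frac{5 \left(0 \cdot 1\right)^{2}}{3} \left(- \frac{1}{94}\right) \left(-86\right) = - \frac{5 \cdot 0^{2}}{3} \left(- \frac{1}{94}\right) \left(-86\right) = \left(- \frac{5}{3}\right) 0 \left(- \frac{1}{94}\right) \left(-86\right) = 0 \left(- \frac{1}{94}\right) \left(-86\right) = 0 \left(-86\right) = 0$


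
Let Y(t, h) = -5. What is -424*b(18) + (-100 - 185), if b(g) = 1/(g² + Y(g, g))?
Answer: -91339/319 ≈ -286.33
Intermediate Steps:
b(g) = 1/(-5 + g²) (b(g) = 1/(g² - 5) = 1/(-5 + g²))
-424*b(18) + (-100 - 185) = -424/(-5 + 18²) + (-100 - 185) = -424/(-5 + 324) - 285 = -424/319 - 285 = -91339/319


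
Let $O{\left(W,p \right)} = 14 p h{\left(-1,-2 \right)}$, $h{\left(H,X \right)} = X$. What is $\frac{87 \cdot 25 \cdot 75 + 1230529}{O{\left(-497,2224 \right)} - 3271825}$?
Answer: $- \frac{1393654}{3334097} \approx -0.418$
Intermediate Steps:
$O{\left(W,p \right)} = - 28 p$ ($O{\left(W,p \right)} = 14 p \left(-2\right) = - 28 p$)
$\frac{87 \cdot 25 \cdot 75 + 1230529}{O{\left(-497,2224 \right)} - 3271825} = \frac{87 \cdot 25 \cdot 75 + 1230529}{\left(-28\right) 2224 - 3271825} = \frac{2175 \cdot 75 + 1230529}{-62272 - 3271825} = \frac{163125 + 1230529}{-3334097} = 1393654 \left(- \frac{1}{3334097}\right) = - \frac{1393654}{3334097}$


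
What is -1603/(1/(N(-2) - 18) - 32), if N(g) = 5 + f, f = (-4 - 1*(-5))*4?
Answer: 14427/289 ≈ 49.920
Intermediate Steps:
f = 4 (f = (-4 + 5)*4 = 1*4 = 4)
N(g) = 9 (N(g) = 5 + 4 = 9)
-1603/(1/(N(-2) - 18) - 32) = -1603/(1/(9 - 18) - 32) = -1603/(1/(-9) - 32) = -1603/(-1/9 - 32) = -1603/(-289/9) = -9/289*(-1603) = 14427/289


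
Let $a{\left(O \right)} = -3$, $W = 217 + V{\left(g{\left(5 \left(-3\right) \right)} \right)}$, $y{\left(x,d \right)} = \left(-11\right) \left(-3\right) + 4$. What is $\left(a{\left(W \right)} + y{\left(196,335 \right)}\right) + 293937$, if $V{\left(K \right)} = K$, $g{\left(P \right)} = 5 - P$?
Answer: $293971$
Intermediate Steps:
$y{\left(x,d \right)} = 37$ ($y{\left(x,d \right)} = 33 + 4 = 37$)
$W = 237$ ($W = 217 - \left(-5 + 5 \left(-3\right)\right) = 217 + \left(5 - -15\right) = 217 + \left(5 + 15\right) = 217 + 20 = 237$)
$\left(a{\left(W \right)} + y{\left(196,335 \right)}\right) + 293937 = \left(-3 + 37\right) + 293937 = 34 + 293937 = 293971$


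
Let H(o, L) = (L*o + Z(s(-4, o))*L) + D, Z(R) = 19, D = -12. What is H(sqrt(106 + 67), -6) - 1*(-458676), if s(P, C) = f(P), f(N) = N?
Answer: 458550 - 6*sqrt(173) ≈ 4.5847e+5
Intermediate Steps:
s(P, C) = P
H(o, L) = -12 + 19*L + L*o (H(o, L) = (L*o + 19*L) - 12 = (19*L + L*o) - 12 = -12 + 19*L + L*o)
H(sqrt(106 + 67), -6) - 1*(-458676) = (-12 + 19*(-6) - 6*sqrt(106 + 67)) - 1*(-458676) = (-12 - 114 - 6*sqrt(173)) + 458676 = (-126 - 6*sqrt(173)) + 458676 = 458550 - 6*sqrt(173)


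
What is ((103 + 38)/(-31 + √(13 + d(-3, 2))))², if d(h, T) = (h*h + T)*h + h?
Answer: 19881/(31 - I*√23)² ≈ 19.26 + 6.1053*I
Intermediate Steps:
d(h, T) = h + h*(T + h²) (d(h, T) = (h² + T)*h + h = (T + h²)*h + h = h*(T + h²) + h = h + h*(T + h²))
((103 + 38)/(-31 + √(13 + d(-3, 2))))² = ((103 + 38)/(-31 + √(13 - 3*(1 + 2 + (-3)²))))² = (141/(-31 + √(13 - 3*(1 + 2 + 9))))² = (141/(-31 + √(13 - 3*12)))² = (141/(-31 + √(13 - 36)))² = (141/(-31 + √(-23)))² = (141/(-31 + I*√23))² = 19881/(-31 + I*√23)²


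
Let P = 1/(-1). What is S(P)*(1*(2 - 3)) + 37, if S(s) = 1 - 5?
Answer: 41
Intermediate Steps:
P = -1
S(s) = -4
S(P)*(1*(2 - 3)) + 37 = -4*(2 - 3) + 37 = -4*(-1) + 37 = 4 + 37 = 41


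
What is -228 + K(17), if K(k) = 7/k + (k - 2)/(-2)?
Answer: -7993/34 ≈ -235.09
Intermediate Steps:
K(k) = 1 + 7/k - k/2 (K(k) = 7/k + (-2 + k)*(-1/2) = 7/k + (1 - k/2) = 1 + 7/k - k/2)
-228 + K(17) = -228 + (1 + 7/17 - 1/2*17) = -228 + (1 + 7*(1/17) - 17/2) = -228 + (1 + 7/17 - 17/2) = -228 - 241/34 = -7993/34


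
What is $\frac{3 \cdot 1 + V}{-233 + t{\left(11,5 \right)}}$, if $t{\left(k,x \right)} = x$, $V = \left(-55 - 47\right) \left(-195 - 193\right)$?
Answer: $- \frac{13193}{76} \approx -173.59$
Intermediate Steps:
$V = 39576$ ($V = \left(-102\right) \left(-388\right) = 39576$)
$\frac{3 \cdot 1 + V}{-233 + t{\left(11,5 \right)}} = \frac{3 \cdot 1 + 39576}{-233 + 5} = \frac{3 + 39576}{-228} = 39579 \left(- \frac{1}{228}\right) = - \frac{13193}{76}$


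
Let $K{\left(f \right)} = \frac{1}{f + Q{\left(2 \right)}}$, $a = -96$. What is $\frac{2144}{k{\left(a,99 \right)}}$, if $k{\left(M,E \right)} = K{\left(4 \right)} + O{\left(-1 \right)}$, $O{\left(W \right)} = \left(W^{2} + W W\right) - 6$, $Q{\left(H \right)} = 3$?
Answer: $- \frac{15008}{27} \approx -555.85$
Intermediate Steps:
$O{\left(W \right)} = -6 + 2 W^{2}$ ($O{\left(W \right)} = \left(W^{2} + W^{2}\right) - 6 = 2 W^{2} - 6 = -6 + 2 W^{2}$)
$K{\left(f \right)} = \frac{1}{3 + f}$ ($K{\left(f \right)} = \frac{1}{f + 3} = \frac{1}{3 + f}$)
$k{\left(M,E \right)} = - \frac{27}{7}$ ($k{\left(M,E \right)} = \frac{1}{3 + 4} - \left(6 - 2 \left(-1\right)^{2}\right) = \frac{1}{7} + \left(-6 + 2 \cdot 1\right) = \frac{1}{7} + \left(-6 + 2\right) = \frac{1}{7} - 4 = - \frac{27}{7}$)
$\frac{2144}{k{\left(a,99 \right)}} = \frac{2144}{- \frac{27}{7}} = 2144 \left(- \frac{7}{27}\right) = - \frac{15008}{27}$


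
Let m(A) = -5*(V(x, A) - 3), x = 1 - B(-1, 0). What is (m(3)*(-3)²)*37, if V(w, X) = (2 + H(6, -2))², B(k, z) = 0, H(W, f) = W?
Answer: -101565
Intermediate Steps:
x = 1 (x = 1 - 1*0 = 1 + 0 = 1)
V(w, X) = 64 (V(w, X) = (2 + 6)² = 8² = 64)
m(A) = -305 (m(A) = -5*(64 - 3) = -5*61 = -305)
(m(3)*(-3)²)*37 = -305*(-3)²*37 = -305*9*37 = -2745*37 = -101565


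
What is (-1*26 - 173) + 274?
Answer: 75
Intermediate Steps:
(-1*26 - 173) + 274 = (-26 - 173) + 274 = -199 + 274 = 75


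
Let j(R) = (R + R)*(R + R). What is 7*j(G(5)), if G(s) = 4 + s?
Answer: 2268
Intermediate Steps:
j(R) = 4*R² (j(R) = (2*R)*(2*R) = 4*R²)
7*j(G(5)) = 7*(4*(4 + 5)²) = 7*(4*9²) = 7*(4*81) = 7*324 = 2268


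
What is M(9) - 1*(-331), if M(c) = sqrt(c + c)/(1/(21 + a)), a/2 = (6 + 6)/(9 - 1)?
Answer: 331 + 72*sqrt(2) ≈ 432.82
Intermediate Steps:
a = 3 (a = 2*((6 + 6)/(9 - 1)) = 2*(12/8) = 2*(12*(1/8)) = 2*(3/2) = 3)
M(c) = 24*sqrt(2)*sqrt(c) (M(c) = sqrt(c + c)/(1/(21 + 3)) = sqrt(2*c)/(1/24) = (sqrt(2)*sqrt(c))/(1/24) = (sqrt(2)*sqrt(c))*24 = 24*sqrt(2)*sqrt(c))
M(9) - 1*(-331) = 24*sqrt(2)*sqrt(9) - 1*(-331) = 24*sqrt(2)*3 + 331 = 72*sqrt(2) + 331 = 331 + 72*sqrt(2)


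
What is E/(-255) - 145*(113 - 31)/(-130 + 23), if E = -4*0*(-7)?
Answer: 11890/107 ≈ 111.12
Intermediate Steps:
E = 0 (E = 0*(-7) = 0)
E/(-255) - 145*(113 - 31)/(-130 + 23) = 0/(-255) - 145*(113 - 31)/(-130 + 23) = 0*(-1/255) - 145/((-107/82)) = 0 - 145/((-107*1/82)) = 0 - 145/(-107/82) = 0 - 145*(-82/107) = 0 + 11890/107 = 11890/107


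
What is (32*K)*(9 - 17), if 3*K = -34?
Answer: 8704/3 ≈ 2901.3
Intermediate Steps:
K = -34/3 (K = (⅓)*(-34) = -34/3 ≈ -11.333)
(32*K)*(9 - 17) = (32*(-34/3))*(9 - 17) = -1088/3*(-8) = 8704/3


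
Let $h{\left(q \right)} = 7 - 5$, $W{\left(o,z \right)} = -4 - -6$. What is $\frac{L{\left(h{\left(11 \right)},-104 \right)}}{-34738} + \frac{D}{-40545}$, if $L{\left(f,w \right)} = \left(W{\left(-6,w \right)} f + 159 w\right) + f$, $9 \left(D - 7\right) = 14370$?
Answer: $\frac{54220648}{124275195} \approx 0.4363$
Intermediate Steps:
$D = \frac{4811}{3}$ ($D = 7 + \frac{1}{9} \cdot 14370 = 7 + \frac{4790}{3} = \frac{4811}{3} \approx 1603.7$)
$W{\left(o,z \right)} = 2$ ($W{\left(o,z \right)} = -4 + 6 = 2$)
$h{\left(q \right)} = 2$
$L{\left(f,w \right)} = 3 f + 159 w$ ($L{\left(f,w \right)} = \left(2 f + 159 w\right) + f = 3 f + 159 w$)
$\frac{L{\left(h{\left(11 \right)},-104 \right)}}{-34738} + \frac{D}{-40545} = \frac{3 \cdot 2 + 159 \left(-104\right)}{-34738} + \frac{4811}{3 \left(-40545\right)} = \left(6 - 16536\right) \left(- \frac{1}{34738}\right) + \frac{4811}{3} \left(- \frac{1}{40545}\right) = \left(-16530\right) \left(- \frac{1}{34738}\right) - \frac{283}{7155} = \frac{8265}{17369} - \frac{283}{7155} = \frac{54220648}{124275195}$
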